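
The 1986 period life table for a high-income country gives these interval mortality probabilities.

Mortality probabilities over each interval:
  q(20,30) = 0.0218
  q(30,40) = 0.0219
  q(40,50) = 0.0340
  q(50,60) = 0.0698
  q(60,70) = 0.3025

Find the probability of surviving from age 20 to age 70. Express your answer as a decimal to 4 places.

0.5997

Survival from 20 to 70 is the product of surviving each interval: (1 − 0.0218) × (1 − 0.0219) × (1 − 0.0340) × (1 − 0.0698) × (1 − 0.3025).
= 0.9782 × 0.9781 × 0.9660 × 0.9302 × 0.6975 = 0.599665.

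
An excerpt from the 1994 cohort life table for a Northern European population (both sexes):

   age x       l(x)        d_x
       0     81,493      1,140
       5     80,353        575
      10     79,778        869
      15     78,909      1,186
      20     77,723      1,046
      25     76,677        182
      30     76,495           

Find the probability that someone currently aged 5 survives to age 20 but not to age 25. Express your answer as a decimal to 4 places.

This is the probability of reaching 20 but not 25, conditional on being alive at 5: (l(20) − l(25)) / l(5).
= (77,723 − 76,677) / 80,353 = 1,046 / 80,353 = 0.013018.

0.0130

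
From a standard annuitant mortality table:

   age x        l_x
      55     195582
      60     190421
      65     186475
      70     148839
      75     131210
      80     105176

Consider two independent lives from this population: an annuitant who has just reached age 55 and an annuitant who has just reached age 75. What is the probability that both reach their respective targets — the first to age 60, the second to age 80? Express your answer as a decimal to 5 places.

0.78043

p₁ = l_60/l_55 = 190421/195582 = 0.973612; p₂ = l_80/l_75 = 105176/131210 = 0.801585.
P(both) = p₁ × p₂ = 0.973612 × 0.801585 = 0.780433.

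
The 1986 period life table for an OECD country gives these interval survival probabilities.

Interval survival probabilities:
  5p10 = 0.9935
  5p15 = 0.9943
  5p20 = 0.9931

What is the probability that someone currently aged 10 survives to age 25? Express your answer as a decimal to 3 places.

0.981

Chaining the interval survival probabilities: 0.9935 × 0.9943 × 0.9931.
= 0.981021.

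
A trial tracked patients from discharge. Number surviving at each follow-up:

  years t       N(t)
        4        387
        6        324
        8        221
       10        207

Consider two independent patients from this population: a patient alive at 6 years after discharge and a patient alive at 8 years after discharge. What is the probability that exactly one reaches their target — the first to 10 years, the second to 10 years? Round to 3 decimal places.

0.379

p₁ = N(10)/N(6) = 207/324 = 0.638889; p₂ = N(10)/N(8) = 207/221 = 0.936652.
P(exactly one) = p₁(1−p₂) + (1−p₁)p₂ = 0.040472 + 0.338235 = 0.378708.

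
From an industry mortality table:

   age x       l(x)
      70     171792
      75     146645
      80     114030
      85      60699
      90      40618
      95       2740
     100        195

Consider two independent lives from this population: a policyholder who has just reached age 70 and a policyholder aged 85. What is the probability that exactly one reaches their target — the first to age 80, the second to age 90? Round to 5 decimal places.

0.44459

p₁ = l(80)/l(70) = 114030/171792 = 0.663768; p₂ = l(90)/l(85) = 40618/60699 = 0.669171.
P(exactly one) = p₁(1−p₂) + (1−p₁)p₂ = 0.219594 + 0.224997 = 0.444590.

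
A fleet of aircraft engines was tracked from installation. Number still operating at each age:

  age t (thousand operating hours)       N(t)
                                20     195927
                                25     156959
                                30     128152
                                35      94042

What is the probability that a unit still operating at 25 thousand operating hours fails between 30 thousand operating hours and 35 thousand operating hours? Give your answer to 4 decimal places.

0.2173

This is the probability of reaching 30 but not 35, conditional on being operational at 25: (N(30) − N(35)) / N(25).
= (128152 − 94042) / 156959 = 34110 / 156959 = 0.217318.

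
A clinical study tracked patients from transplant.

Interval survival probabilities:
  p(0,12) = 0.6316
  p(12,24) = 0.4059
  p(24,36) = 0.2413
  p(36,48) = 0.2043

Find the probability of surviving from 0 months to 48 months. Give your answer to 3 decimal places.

0.013

Survival from 0 to 48 is the product of surviving each interval: 0.6316 × 0.4059 × 0.2413 × 0.2043.
= 0.012638.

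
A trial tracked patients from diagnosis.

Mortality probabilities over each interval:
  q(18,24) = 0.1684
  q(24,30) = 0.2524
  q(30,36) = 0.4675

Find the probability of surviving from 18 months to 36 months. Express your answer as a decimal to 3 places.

0.331

Chaining the interval survival probabilities: (1 − 0.1684) × (1 − 0.2524) × (1 − 0.4675).
= 0.8316 × 0.7476 × 0.5325 = 0.331057.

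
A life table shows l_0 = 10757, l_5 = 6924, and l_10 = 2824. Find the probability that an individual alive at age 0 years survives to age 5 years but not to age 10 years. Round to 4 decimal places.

0.3811

This is the probability of reaching 5 but not 10, conditional on being alive at 0: (l_5 − l_10) / l_0.
= (6924 − 2824) / 10757 = 4100 / 10757 = 0.381147.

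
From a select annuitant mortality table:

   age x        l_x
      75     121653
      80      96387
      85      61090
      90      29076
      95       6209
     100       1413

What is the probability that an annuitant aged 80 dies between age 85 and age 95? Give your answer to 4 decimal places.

0.5694

We want 5|10q80 = (l_85 − l_95)/l_80.
This is the probability of reaching 85 but not 95, conditional on being alive at 80: (l_85 − l_95) / l_80.
= (61090 − 6209) / 96387 = 54881 / 96387 = 0.569382.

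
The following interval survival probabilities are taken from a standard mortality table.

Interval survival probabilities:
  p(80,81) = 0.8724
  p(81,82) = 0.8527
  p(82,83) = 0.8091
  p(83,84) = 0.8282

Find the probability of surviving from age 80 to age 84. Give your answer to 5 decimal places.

0.49848

P(survive 80→84) = 0.8724 × 0.8527 × 0.8091 × 0.8282.
= 0.498482.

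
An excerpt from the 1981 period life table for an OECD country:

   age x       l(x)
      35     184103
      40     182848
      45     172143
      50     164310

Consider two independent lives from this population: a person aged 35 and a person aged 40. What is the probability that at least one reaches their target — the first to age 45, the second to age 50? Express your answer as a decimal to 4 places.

0.9934

p₁ = l(45)/l(35) = 172143/184103 = 0.935036; p₂ = l(50)/l(40) = 164310/182848 = 0.898615.
P(at least one) = 1 − (1−p₁)(1−p₂) = 1 − 0.064964 × 0.101385 = 0.993414.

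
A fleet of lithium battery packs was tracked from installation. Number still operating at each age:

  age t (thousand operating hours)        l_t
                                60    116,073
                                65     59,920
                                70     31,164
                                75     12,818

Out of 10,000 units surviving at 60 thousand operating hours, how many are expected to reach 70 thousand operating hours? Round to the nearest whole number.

The relevant probability is 31,164/116,073 = 0.268486.
Expected number = 10,000 × 0.268486 = 2685.

2685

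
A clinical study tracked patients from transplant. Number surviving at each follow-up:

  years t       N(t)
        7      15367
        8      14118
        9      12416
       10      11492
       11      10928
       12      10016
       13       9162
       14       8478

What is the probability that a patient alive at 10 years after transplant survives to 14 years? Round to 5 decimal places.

The conditional survival probability is N(14)/N(10) = 8478/11492 = 0.737731.

0.73773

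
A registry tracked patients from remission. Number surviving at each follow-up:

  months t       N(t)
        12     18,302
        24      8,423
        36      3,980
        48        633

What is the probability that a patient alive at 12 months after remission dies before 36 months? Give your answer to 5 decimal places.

P(die before 36 | alive at 12) = 1 − N(36)/N(12) = 1 − 3,980/18,302 = (14,322)/18,302 = 0.782537.

0.78254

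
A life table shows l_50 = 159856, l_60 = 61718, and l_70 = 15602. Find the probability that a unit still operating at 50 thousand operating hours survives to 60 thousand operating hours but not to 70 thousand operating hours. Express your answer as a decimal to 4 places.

This is the probability of reaching 60 but not 70, conditional on being operational at 50: (l_60 − l_70) / l_50.
= (61718 − 15602) / 159856 = 46116 / 159856 = 0.288485.

0.2885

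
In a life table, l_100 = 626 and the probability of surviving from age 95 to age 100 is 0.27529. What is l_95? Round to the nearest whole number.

l_95 = l_100 / p = 626 / 0.27529 = 2274.

2274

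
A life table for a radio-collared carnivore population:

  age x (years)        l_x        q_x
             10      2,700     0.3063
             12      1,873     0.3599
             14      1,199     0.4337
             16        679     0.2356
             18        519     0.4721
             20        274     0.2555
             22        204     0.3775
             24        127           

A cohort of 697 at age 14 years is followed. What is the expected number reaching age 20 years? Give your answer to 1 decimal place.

159.3

The relevant probability is 274/1,199 = 0.228524.
Expected number = 697 × 0.228524 = 159.3.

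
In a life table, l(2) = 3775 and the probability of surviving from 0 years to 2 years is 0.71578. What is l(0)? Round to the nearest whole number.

l(0) = l(2) / p = 3775 / 0.71578 = 5274.

5274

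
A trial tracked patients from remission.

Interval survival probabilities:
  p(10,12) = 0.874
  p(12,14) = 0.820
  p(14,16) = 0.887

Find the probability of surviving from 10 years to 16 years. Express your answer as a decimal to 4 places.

0.6357

The overall survival probability is 0.874 × 0.820 × 0.887.
= 0.635695.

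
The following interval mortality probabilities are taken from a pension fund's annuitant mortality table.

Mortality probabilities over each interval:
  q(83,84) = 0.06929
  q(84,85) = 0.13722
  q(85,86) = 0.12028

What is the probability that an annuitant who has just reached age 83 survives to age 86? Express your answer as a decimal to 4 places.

P(survive 83→86) = (1 − 0.06929) × (1 − 0.13722) × (1 − 0.12028).
= 0.93071 × 0.86278 × 0.87972 = 0.706413.

0.7064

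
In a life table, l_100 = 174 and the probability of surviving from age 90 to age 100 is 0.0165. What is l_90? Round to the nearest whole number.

10545

l_90 = l_100 / p = 174 / 0.0165 = 10545.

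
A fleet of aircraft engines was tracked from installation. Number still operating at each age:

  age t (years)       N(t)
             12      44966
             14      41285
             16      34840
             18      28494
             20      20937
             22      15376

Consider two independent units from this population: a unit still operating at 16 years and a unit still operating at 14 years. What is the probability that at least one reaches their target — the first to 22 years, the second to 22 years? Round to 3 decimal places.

0.649

p₁ = N(22)/N(16) = 15376/34840 = 0.441332; p₂ = N(22)/N(14) = 15376/41285 = 0.372436.
P(at least one) = 1 − (1−p₁)(1−p₂) = 1 − 0.558668 × 0.627564 = 0.649400.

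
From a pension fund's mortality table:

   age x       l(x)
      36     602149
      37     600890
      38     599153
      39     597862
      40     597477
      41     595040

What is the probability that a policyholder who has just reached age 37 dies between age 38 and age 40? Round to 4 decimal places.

This is the probability of reaching 38 but not 40, conditional on being alive at 37: (l(38) − l(40)) / l(37).
= (599153 − 597477) / 600890 = 1676 / 600890 = 0.002789.

0.0028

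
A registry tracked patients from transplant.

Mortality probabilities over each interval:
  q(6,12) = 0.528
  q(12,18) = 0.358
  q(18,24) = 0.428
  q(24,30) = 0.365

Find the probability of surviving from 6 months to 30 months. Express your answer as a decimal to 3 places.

Survival from 6 to 30 is the product of surviving each interval: (1 − 0.528) × (1 − 0.358) × (1 − 0.428) × (1 − 0.365).
= 0.472 × 0.642 × 0.572 × 0.635 = 0.110064.

0.110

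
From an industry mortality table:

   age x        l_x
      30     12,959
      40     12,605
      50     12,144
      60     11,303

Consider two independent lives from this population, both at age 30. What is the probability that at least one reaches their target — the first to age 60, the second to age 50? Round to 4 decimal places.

p₁ = l_60/l_30 = 11,303/12,959 = 0.872212; p₂ = l_50/l_30 = 12,144/12,959 = 0.937109.
P(at least one) = 1 − (1−p₁)(1−p₂) = 1 − 0.127788 × 0.062891 = 0.991963.

0.9920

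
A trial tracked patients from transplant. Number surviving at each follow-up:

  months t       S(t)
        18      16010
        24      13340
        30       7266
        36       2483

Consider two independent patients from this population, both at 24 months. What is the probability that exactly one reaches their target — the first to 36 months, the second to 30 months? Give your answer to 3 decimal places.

p₁ = S(36)/S(24) = 2483/13340 = 0.186132; p₂ = S(30)/S(24) = 7266/13340 = 0.544678.
P(exactly one) = p₁(1−p₂) + (1−p₁)p₂ = 0.084750 + 0.443296 = 0.528046.

0.528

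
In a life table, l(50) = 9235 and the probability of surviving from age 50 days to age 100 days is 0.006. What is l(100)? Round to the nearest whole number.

55

l(100) = l(50) × p = 9235 × 0.006 = 55.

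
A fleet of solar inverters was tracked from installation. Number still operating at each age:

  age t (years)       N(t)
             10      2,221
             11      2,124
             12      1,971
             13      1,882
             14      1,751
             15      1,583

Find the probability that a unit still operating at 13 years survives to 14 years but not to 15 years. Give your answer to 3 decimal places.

0.089

This is the probability of reaching 14 but not 15, conditional on being operational at 13: (N(14) − N(15)) / N(13).
= (1,751 − 1,583) / 1,882 = 168 / 1,882 = 0.089267.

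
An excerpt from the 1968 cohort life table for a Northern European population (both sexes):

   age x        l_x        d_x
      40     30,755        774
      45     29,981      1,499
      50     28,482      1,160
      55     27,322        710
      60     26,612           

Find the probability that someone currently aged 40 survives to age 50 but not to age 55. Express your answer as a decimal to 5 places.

This is the probability of reaching 50 but not 55, conditional on being alive at 40: (l_50 − l_55) / l_40.
= (28,482 − 27,322) / 30,755 = 1,160 / 30,755 = 0.037717.

0.03772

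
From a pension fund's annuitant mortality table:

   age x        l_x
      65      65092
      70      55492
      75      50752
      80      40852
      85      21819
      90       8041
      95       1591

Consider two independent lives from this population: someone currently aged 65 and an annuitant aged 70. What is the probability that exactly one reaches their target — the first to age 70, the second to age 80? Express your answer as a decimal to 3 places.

0.333

p₁ = l_70/l_65 = 55492/65092 = 0.852516; p₂ = l_80/l_70 = 40852/55492 = 0.736178.
P(exactly one) = p₁(1−p₂) + (1−p₁)p₂ = 0.224912 + 0.108574 = 0.333487.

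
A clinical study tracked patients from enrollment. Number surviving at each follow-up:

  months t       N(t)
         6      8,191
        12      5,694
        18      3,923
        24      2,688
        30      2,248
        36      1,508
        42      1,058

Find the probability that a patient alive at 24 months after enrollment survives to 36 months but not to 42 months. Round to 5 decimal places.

This is the probability of reaching 36 but not 42, conditional on being alive at 24: (N(36) − N(42)) / N(24).
= (1,508 − 1,058) / 2,688 = 450 / 2,688 = 0.167411.

0.16741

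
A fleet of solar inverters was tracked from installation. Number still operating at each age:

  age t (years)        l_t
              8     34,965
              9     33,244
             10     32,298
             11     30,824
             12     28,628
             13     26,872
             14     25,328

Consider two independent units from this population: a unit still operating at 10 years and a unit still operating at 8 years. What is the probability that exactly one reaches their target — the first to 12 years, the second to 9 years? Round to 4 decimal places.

0.1517

p₁ = l_12/l_10 = 28,628/32,298 = 0.886371; p₂ = l_9/l_8 = 33,244/34,965 = 0.950779.
P(exactly one) = p₁(1−p₂) + (1−p₁)p₂ = 0.043628 + 0.108036 = 0.151664.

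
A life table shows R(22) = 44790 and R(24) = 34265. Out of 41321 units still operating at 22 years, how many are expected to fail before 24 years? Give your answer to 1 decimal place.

9709.8

The relevant probability is 1 − 34265/44790 = 0.234985.
Expected number = 41321 × 0.234985 = 9709.8.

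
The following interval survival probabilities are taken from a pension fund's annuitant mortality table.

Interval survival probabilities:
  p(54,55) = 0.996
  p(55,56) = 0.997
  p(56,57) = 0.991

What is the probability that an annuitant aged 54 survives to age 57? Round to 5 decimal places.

0.98407

Chaining the interval survival probabilities: 0.996 × 0.997 × 0.991.
= 0.984075.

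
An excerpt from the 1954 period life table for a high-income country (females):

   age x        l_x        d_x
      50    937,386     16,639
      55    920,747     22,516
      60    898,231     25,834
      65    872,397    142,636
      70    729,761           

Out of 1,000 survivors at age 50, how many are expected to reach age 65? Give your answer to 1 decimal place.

930.7

The relevant probability is 872,397/937,386 = 0.930670.
Expected number = 1,000 × 0.930670 = 930.7.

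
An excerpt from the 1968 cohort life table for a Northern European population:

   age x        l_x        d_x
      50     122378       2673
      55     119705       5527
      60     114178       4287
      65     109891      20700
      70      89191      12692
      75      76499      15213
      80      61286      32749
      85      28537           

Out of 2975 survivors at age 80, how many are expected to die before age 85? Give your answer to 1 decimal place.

1589.7

The relevant probability is 1 − 28537/61286 = 0.534363.
Expected number = 2975 × 0.534363 = 1589.7.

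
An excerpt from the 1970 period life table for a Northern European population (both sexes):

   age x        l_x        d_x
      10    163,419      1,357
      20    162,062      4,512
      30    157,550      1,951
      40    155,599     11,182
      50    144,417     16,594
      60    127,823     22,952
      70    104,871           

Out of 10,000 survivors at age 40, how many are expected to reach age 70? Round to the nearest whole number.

6740

The relevant probability is 104,871/155,599 = 0.673982.
Expected number = 10,000 × 0.673982 = 6740.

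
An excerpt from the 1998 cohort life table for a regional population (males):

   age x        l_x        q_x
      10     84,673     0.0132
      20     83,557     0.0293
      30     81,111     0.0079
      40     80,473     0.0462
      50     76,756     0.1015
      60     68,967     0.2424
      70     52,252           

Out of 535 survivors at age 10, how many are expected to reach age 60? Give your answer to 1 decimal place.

435.8

The relevant probability is 68,967/84,673 = 0.814510.
Expected number = 535 × 0.814510 = 435.8.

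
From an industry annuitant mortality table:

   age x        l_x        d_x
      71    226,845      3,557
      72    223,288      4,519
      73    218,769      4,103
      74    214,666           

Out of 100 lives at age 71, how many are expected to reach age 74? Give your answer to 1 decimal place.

94.6

The relevant probability is 214,666/226,845 = 0.946311.
Expected number = 100 × 0.946311 = 94.6.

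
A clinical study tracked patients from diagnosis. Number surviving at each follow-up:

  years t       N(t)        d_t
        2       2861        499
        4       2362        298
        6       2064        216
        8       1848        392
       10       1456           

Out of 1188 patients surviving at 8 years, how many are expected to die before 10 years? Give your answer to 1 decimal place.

252.0

The relevant probability is 1 − 1456/1848 = 0.212121.
Expected number = 1188 × 0.212121 = 252.0.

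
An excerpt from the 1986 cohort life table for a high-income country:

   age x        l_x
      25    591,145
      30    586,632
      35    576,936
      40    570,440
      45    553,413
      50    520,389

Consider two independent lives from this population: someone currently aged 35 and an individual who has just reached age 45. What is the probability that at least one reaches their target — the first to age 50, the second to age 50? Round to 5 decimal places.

0.99415

p₁ = l_50/l_35 = 520,389/576,936 = 0.901987; p₂ = l_50/l_45 = 520,389/553,413 = 0.940327.
P(at least one) = 1 − (1−p₁)(1−p₂) = 1 − 0.098013 × 0.059673 = 0.994151.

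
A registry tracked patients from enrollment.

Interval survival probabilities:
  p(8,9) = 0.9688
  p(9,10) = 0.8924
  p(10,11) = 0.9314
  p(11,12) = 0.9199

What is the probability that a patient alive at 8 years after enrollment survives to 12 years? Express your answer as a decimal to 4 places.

0.7407

P(survive 8→12) = 0.9688 × 0.8924 × 0.9314 × 0.9199.
= 0.740748.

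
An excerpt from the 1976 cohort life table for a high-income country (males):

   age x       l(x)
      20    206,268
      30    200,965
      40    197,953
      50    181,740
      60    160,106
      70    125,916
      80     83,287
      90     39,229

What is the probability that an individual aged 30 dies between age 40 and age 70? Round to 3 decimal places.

0.358

This is the probability of reaching 40 but not 70, conditional on being alive at 30: (l(40) − l(70)) / l(30).
= (197,953 − 125,916) / 200,965 = 72,037 / 200,965 = 0.358455.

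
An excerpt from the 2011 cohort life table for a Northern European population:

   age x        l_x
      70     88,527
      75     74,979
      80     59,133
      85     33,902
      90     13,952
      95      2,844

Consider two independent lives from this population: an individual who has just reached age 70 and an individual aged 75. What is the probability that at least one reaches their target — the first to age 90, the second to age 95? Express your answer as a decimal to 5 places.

0.18955

p₁ = l_90/l_70 = 13,952/88,527 = 0.157602; p₂ = l_95/l_75 = 2,844/74,979 = 0.037931.
P(at least one) = 1 − (1−p₁)(1−p₂) = 1 − 0.842398 × 0.962069 = 0.189555.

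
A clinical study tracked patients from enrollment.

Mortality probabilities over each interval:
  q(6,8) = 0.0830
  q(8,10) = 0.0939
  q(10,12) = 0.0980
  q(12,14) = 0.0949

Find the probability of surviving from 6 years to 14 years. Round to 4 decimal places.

The overall survival probability is (1 − 0.0830) × (1 − 0.0939) × (1 − 0.0980) × (1 − 0.0949).
= 0.9170 × 0.9061 × 0.9020 × 0.9051 = 0.678342.

0.6783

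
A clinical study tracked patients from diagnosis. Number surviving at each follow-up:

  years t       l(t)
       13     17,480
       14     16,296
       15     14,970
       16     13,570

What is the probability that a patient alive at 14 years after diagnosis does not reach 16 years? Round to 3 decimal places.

P(die before 16 | alive at 14) = 1 − l(16)/l(14) = 1 − 13,570/16,296 = (2,726)/16,296 = 0.167280.

0.167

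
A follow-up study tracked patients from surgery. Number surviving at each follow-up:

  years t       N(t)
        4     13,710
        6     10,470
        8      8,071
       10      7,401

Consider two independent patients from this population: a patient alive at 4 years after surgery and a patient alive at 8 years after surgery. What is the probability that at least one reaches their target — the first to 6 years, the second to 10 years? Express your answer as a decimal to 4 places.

0.9804

p₁ = N(6)/N(4) = 10,470/13,710 = 0.763676; p₂ = N(10)/N(8) = 7,401/8,071 = 0.916987.
P(at least one) = 1 − (1−p₁)(1−p₂) = 1 − 0.236324 × 0.083013 = 0.980382.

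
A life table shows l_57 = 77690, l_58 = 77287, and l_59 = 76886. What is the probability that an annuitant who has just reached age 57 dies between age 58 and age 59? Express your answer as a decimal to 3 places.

0.005

We want 1|1q57 = (l_58 − l_59)/l_57.
This is the probability of reaching 58 but not 59, conditional on being alive at 57: (l_58 − l_59) / l_57.
= (77287 − 76886) / 77690 = 401 / 77690 = 0.005162.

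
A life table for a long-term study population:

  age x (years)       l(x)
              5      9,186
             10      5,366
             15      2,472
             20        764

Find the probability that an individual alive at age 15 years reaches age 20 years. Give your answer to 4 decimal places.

0.3091

The conditional survival probability is l(20)/l(15) = 764/2,472 = 0.309061.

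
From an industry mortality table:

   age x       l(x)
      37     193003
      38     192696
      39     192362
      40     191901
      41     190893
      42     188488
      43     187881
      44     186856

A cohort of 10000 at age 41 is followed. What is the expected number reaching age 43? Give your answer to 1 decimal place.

9842.2

The relevant probability is 187881/190893 = 0.984222.
Expected number = 10000 × 0.984222 = 9842.2.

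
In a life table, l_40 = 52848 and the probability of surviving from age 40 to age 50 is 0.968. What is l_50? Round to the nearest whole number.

l_50 = l_40 × p = 52848 × 0.968 = 51157.

51157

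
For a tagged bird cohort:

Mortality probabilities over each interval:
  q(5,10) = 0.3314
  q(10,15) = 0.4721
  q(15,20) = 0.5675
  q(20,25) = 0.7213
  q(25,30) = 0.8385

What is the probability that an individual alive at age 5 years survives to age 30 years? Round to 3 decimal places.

P(survive 5→30) = (1 − 0.3314) × (1 − 0.4721) × (1 − 0.5675) × (1 − 0.7213) × (1 − 0.8385).
= 0.6686 × 0.5279 × 0.4325 × 0.2787 × 0.1615 = 0.006871.

0.007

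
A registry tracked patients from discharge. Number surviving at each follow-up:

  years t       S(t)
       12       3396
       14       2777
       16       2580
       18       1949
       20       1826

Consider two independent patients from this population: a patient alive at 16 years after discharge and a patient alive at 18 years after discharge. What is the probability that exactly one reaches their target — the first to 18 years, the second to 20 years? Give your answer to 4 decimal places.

p₁ = S(18)/S(16) = 1949/2580 = 0.755426; p₂ = S(20)/S(18) = 1826/1949 = 0.936891.
P(exactly one) = p₁(1−p₂) + (1−p₁)p₂ = 0.047674 + 0.229139 = 0.276813.

0.2768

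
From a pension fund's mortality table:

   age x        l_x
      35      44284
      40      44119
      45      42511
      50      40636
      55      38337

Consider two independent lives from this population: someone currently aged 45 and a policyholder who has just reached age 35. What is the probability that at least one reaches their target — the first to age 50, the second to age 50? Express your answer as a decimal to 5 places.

0.99637

p₁ = l_50/l_45 = 40636/42511 = 0.955894; p₂ = l_50/l_35 = 40636/44284 = 0.917623.
P(at least one) = 1 − (1−p₁)(1−p₂) = 1 − 0.044106 × 0.082377 = 0.996367.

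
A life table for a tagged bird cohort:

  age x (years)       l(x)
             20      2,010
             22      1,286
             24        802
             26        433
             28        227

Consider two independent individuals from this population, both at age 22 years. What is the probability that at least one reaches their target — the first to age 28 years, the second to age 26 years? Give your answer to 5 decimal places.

p₁ = l(28)/l(22) = 227/1,286 = 0.176516; p₂ = l(26)/l(22) = 433/1,286 = 0.336703.
P(at least one) = 1 − (1−p₁)(1−p₂) = 1 − 0.823484 × 0.663297 = 0.453786.

0.45379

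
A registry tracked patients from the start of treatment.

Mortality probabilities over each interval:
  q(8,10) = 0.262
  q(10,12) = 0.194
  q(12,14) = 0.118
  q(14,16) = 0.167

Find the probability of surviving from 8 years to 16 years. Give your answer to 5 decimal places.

0.43702

The overall survival probability is (1 − 0.262) × (1 − 0.194) × (1 − 0.118) × (1 − 0.167).
= 0.738 × 0.806 × 0.882 × 0.833 = 0.437024.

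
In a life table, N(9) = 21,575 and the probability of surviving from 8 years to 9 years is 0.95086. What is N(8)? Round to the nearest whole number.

N(8) = N(9) / p = 21,575 / 0.95086 = 22690.

22690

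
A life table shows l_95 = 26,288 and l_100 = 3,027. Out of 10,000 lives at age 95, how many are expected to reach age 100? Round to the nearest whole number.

The relevant probability is 3,027/26,288 = 0.115148.
Expected number = 10,000 × 0.115148 = 1151.

1151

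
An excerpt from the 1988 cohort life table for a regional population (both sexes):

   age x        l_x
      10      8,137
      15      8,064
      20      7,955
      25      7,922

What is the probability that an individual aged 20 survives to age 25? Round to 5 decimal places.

0.99585

The conditional survival probability is l_25/l_20 = 7,922/7,955 = 0.995852.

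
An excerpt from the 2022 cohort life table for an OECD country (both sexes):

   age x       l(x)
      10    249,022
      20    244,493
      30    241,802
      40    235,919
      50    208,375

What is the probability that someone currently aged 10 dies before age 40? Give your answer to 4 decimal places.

P(die before 40 | alive at 10) = 1 − l(40)/l(10) = 1 − 235,919/249,022 = (13,103)/249,022 = 0.052618.

0.0526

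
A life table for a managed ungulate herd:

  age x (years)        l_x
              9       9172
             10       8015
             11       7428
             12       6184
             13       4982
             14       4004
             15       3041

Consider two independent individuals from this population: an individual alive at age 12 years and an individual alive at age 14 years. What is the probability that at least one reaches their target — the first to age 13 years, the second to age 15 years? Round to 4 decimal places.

0.9533

p₁ = l_13/l_12 = 4982/6184 = 0.805627; p₂ = l_15/l_14 = 3041/4004 = 0.759491.
P(at least one) = 1 − (1−p₁)(1−p₂) = 1 − 0.194373 × 0.240509 = 0.953252.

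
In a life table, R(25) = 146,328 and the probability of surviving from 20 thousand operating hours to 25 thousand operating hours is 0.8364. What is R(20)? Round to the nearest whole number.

R(20) = R(25) / p = 146,328 / 0.8364 = 174950.

174950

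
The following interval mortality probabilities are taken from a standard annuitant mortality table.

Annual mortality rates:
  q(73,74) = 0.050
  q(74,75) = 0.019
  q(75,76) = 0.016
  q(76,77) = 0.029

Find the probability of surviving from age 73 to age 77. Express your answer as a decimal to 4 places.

0.8904

The overall survival probability is (1 − 0.050) × (1 − 0.019) × (1 − 0.016) × (1 − 0.029).
= 0.950 × 0.981 × 0.984 × 0.971 = 0.890445.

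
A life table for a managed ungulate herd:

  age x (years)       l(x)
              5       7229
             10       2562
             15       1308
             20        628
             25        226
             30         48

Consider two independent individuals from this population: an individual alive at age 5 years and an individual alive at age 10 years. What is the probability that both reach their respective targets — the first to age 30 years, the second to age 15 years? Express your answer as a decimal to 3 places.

0.003

p₁ = l(30)/l(5) = 48/7229 = 0.006640; p₂ = l(15)/l(10) = 1308/2562 = 0.510539.
P(both) = p₁ × p₂ = 0.006640 × 0.510539 = 0.003390.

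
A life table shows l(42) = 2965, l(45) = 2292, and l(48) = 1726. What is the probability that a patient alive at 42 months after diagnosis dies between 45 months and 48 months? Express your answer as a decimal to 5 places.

0.19089

This is the probability of reaching 45 but not 48, conditional on being alive at 42: (l(45) − l(48)) / l(42).
= (2292 − 1726) / 2965 = 566 / 2965 = 0.190894.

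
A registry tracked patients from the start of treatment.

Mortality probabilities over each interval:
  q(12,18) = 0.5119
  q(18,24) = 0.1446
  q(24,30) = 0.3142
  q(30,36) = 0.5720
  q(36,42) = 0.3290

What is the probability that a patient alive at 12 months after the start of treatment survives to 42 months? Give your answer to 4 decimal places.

0.0822

P(survive 12→42) = (1 − 0.5119) × (1 − 0.1446) × (1 − 0.3142) × (1 − 0.5720) × (1 − 0.3290).
= 0.4881 × 0.8554 × 0.6858 × 0.4280 × 0.6710 = 0.082232.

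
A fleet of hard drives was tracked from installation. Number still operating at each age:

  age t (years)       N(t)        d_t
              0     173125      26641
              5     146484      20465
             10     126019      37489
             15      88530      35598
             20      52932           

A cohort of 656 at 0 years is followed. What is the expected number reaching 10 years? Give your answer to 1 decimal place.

477.5

The relevant probability is 126019/173125 = 0.727908.
Expected number = 656 × 0.727908 = 477.5.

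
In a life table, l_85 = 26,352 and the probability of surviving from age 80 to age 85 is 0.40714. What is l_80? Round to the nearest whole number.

l_80 = l_85 / p = 26,352 / 0.40714 = 64725.

64725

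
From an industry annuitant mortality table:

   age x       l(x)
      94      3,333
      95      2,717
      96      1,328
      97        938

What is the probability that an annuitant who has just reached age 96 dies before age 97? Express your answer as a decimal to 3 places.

0.294

P(die before 97 | alive at 96) = 1 − l(97)/l(96) = 1 − 938/1,328 = (390)/1,328 = 0.293675.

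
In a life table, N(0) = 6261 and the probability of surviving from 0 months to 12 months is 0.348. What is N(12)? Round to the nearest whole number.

N(12) = N(0) × p = 6261 × 0.348 = 2179.

2179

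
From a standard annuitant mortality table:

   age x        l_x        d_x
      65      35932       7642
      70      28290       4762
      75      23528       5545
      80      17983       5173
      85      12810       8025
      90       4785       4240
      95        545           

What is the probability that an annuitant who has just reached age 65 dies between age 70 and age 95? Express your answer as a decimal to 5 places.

0.77215

We want 5|25q65 = (l_70 − l_95)/l_65.
This is the probability of reaching 70 but not 95, conditional on being alive at 65: (l_70 − l_95) / l_65.
= (28290 − 545) / 35932 = 27745 / 35932 = 0.772153.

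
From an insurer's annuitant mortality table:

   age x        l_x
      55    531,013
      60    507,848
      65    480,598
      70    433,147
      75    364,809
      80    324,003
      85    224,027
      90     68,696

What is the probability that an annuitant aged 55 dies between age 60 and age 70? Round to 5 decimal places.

We want 5|10q55 = (l_60 − l_70)/l_55.
This is the probability of reaching 60 but not 70, conditional on being alive at 55: (l_60 − l_70) / l_55.
= (507,848 − 433,147) / 531,013 = 74,701 / 531,013 = 0.140676.

0.14068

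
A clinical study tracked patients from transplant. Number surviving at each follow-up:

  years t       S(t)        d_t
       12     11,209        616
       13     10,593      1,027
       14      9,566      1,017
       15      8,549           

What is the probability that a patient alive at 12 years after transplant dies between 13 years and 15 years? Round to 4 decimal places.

0.1824

This is the probability of reaching 13 but not 15, conditional on being alive at 12: (S(13) − S(15)) / S(12).
= (10,593 − 8,549) / 11,209 = 2,044 / 11,209 = 0.182353.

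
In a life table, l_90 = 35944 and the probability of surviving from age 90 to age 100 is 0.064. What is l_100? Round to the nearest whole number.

l_100 = l_90 × p = 35944 × 0.064 = 2300.

2300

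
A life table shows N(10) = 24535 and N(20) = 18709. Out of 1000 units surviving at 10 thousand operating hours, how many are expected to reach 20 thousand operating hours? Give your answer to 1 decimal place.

762.5

The relevant probability is 18709/24535 = 0.762543.
Expected number = 1000 × 0.762543 = 762.5.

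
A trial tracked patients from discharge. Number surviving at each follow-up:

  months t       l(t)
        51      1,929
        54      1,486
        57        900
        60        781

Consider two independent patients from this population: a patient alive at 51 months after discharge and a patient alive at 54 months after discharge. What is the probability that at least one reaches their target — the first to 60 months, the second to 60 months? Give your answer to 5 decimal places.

0.71766

p₁ = l(60)/l(51) = 781/1,929 = 0.404873; p₂ = l(60)/l(54) = 781/1,486 = 0.525572.
P(at least one) = 1 − (1−p₁)(1−p₂) = 1 − 0.595127 × 0.474428 = 0.717655.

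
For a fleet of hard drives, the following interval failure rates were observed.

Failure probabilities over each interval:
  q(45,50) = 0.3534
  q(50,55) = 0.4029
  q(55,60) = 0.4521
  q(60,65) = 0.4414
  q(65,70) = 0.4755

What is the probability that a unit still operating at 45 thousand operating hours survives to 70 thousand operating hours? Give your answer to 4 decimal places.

P(survive 45→70) = (1 − 0.3534) × (1 − 0.4029) × (1 − 0.4521) × (1 − 0.4414) × (1 − 0.4755).
= 0.6466 × 0.5971 × 0.5479 × 0.5586 × 0.5245 = 0.061977.

0.0620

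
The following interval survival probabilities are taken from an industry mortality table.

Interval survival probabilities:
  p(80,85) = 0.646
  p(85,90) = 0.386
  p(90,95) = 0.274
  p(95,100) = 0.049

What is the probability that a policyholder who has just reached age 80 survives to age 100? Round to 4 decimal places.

0.0033

Survival from 80 to 100 is the product of surviving each interval: 0.646 × 0.386 × 0.274 × 0.049.
= 0.003348.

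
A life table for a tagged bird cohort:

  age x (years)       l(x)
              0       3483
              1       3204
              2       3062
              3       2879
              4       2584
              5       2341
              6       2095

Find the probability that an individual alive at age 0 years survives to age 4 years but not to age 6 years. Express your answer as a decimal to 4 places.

This is the probability of reaching 4 but not 6, conditional on being alive at 0: (l(4) − l(6)) / l(0).
= (2584 − 2095) / 3483 = 489 / 3483 = 0.140396.

0.1404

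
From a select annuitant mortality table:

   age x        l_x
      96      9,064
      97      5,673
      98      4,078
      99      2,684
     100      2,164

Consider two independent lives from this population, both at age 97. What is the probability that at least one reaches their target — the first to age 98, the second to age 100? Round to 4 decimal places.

0.8261

p₁ = l_98/l_97 = 4,078/5,673 = 0.718844; p₂ = l_100/l_97 = 2,164/5,673 = 0.381456.
P(at least one) = 1 − (1−p₁)(1−p₂) = 1 − 0.281156 × 0.618544 = 0.826093.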